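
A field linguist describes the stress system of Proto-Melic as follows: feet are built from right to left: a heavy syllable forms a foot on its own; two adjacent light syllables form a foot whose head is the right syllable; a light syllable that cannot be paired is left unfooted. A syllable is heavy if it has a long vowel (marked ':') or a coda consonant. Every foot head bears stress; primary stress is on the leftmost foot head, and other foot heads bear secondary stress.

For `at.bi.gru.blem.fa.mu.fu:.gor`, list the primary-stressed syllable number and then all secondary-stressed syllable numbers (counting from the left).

Weights: 1 at H, 2 bi L, 3 gru L, 4 blem H, 5 fa L, 6 mu L, 7 fu: H, 8 gor H.
Parse right to left (heavy = foot alone; LL = one foot; stranded L unfooted): (ˈat) (bi.ˈgru) (ˈblem) (fa.ˈmu) (ˈfu:) (ˈgor).
Foot heads: 1, 3, 4, 6, 7, 8.
Primary stress on the leftmost head = syllable 1.
Secondary stress on 3, 4, 6, 7, 8: ˈat.bi.ˌgru.ˌblem.fa.ˌmu.ˌfu:.ˌgor.

primary 1, secondary 3, 4, 6, 7, 8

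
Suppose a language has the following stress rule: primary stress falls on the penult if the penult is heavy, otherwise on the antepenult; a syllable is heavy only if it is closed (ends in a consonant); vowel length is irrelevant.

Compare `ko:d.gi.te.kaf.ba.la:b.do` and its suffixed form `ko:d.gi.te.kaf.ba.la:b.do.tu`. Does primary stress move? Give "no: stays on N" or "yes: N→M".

no: stays on 6

Base `ko:d.gi.te.kaf.ba.la:b.do` (7 syllables):
  Weights: 5 ba L, 6 la:b H, 7 do L.
  The penult (syllable 6, la:b) is heavy, so it takes stress.
  → primary stress on syllable 6.
Suffixed `ko:d.gi.te.kaf.ba.la:b.do.tu` (8 syllables):
  Weights: 6 la:b H, 7 do L, 8 tu L.
  The penult (syllable 7, do) is light, so stress falls on the antepenult (syllable 6, la:b).
  → primary stress on syllable 6.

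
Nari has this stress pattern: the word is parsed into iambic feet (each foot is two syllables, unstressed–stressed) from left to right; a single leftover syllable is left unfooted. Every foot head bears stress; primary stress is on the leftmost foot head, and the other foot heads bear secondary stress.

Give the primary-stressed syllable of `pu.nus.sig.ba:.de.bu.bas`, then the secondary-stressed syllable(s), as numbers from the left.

Parse left to right into iambic (σˈσ) feet: (pu.ˈnus) (sig.ˈba:) (de.ˈbu) bas. Syllable 7 is left unfooted.
Foot heads (stressed positions): 2, 4, 6.
End Rule Leftmost: primary stress on the leftmost head = syllable 2.
Secondary stress on 4, 6: pu.ˈnus.sig.ˌba:.de.ˌbu.bas.

primary 2, secondary 4, 6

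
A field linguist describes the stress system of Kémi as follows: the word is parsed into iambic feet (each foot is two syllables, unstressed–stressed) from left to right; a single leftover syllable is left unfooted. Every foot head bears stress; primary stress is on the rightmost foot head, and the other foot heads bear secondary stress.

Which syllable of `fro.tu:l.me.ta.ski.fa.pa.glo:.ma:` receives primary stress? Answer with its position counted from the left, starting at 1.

Parse left to right into iambic (σˈσ) feet: (fro.ˈtu:l) (me.ˈta) (ski.ˈfa) (pa.ˈglo:) ma:. Syllable 9 is left unfooted.
Foot heads (stressed positions): 2, 4, 6, 8.
End Rule Rightmost: primary stress on the rightmost head = syllable 8.
Primary stress: syllable 8 → fro.tu:l.me.ta.ski.fa.pa.ˈglo:.ma:.

8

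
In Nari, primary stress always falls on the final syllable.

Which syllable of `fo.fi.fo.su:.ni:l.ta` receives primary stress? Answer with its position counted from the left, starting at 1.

6

The word has 6 syllables; the final syllable is syllable 6 (ta).
Primary stress: syllable 6 → fo.fi.fo.su:.ni:l.ˈta.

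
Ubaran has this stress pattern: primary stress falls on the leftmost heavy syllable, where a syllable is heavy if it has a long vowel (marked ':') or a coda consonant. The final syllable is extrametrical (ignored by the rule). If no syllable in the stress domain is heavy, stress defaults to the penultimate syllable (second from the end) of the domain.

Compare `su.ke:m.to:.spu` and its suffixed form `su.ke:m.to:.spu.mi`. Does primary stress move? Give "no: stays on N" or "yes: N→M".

Base `su.ke:m.to:.spu` (4 syllables):
  The final syllable (4, spu) is extrametrical; the stress domain is syllables 1–3.
  Weights: 1 su L, 2 ke:m H, 3 to: H.
  Heavy syllables in the domain: 2, 3. The leftmost is syllable 2 (ke:m).
  → primary stress on syllable 2.
Suffixed `su.ke:m.to:.spu.mi` (5 syllables):
  The final syllable (5, mi) is extrametrical; the stress domain is syllables 1–4.
  Weights: 1 su L, 2 ke:m H, 3 to: H, 4 spu L.
  Heavy syllables in the domain: 2, 3. The leftmost is syllable 2 (ke:m).
  → primary stress on syllable 2.

no: stays on 2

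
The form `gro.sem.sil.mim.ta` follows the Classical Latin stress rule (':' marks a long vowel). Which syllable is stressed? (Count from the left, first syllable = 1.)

Classical Latin: stress the penult if heavy (long vowel or closed), else the antepenult.
Weights: 3 sil H, 4 mim H, 5 ta L.
The penult (syllable 4, mim) is heavy, so it takes stress.
Stress on syllable 4: gro.sem.sil.ˈmim.ta.

4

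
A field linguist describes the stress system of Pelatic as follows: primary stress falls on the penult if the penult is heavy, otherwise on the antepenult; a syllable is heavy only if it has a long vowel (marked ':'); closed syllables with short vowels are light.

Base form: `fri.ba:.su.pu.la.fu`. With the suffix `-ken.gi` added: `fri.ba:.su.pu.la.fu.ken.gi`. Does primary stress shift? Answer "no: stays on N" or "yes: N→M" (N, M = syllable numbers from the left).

yes: 4→6

Base `fri.ba:.su.pu.la.fu` (6 syllables):
  Weights: 4 pu L, 5 la L, 6 fu L.
  The penult (syllable 5, la) is light, so stress falls on the antepenult (syllable 4, pu).
  → primary stress on syllable 4.
Suffixed `fri.ba:.su.pu.la.fu.ken.gi` (8 syllables):
  Weights: 6 fu L, 7 ken L, 8 gi L.
  The penult (syllable 7, ken) is light, so stress falls on the antepenult (syllable 6, fu).
  → primary stress on syllable 6.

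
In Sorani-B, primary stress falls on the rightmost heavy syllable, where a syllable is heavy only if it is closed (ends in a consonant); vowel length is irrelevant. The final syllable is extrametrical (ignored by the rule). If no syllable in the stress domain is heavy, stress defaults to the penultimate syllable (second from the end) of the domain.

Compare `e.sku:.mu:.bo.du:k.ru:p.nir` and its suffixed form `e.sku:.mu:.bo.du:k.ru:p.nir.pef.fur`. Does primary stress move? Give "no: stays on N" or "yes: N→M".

yes: 6→8

Base `e.sku:.mu:.bo.du:k.ru:p.nir` (7 syllables):
  The final syllable (7, nir) is extrametrical; the stress domain is syllables 1–6.
  Weights: 1 e L, 2 sku: L, 3 mu: L, 4 bo L, 5 du:k H, 6 ru:p H.
  Heavy syllables in the domain: 5, 6. The rightmost is syllable 6 (ru:p).
  → primary stress on syllable 6.
Suffixed `e.sku:.mu:.bo.du:k.ru:p.nir.pef.fur` (9 syllables):
  The final syllable (9, fur) is extrametrical; the stress domain is syllables 1–8.
  Weights: 1 e L, 2 sku: L, 3 mu: L, 4 bo L, 5 du:k H, 6 ru:p H, 7 nir H, 8 pef H.
  Heavy syllables in the domain: 5, 6, 7, 8. The rightmost is syllable 8 (pef).
  → primary stress on syllable 8.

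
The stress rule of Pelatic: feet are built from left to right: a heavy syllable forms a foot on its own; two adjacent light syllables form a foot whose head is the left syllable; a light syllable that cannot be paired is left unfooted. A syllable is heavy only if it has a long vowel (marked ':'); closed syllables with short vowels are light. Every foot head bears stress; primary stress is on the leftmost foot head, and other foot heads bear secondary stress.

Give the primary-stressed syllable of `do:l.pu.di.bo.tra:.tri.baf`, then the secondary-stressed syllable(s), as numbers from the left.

Weights: 1 do:l H, 2 pu L, 3 di L, 4 bo L, 5 tra: H, 6 tri L, 7 baf L.
Parse left to right (heavy = foot alone; LL = one foot; stranded L unfooted): (ˈdo:l) (ˈpu.di) bo (ˈtra:) (ˈtri.baf).
Foot heads: 1, 2, 5, 6.
Primary stress on the leftmost head = syllable 1.
Secondary stress on 2, 5, 6: ˈdo:l.ˌpu.di.bo.ˌtra:.ˌtri.baf.

primary 1, secondary 2, 5, 6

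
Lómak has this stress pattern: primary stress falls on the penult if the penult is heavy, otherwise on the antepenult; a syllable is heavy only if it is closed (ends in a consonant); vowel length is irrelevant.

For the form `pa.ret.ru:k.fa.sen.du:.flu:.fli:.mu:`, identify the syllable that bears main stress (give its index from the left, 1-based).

Weights: 7 flu: L, 8 fli: L, 9 mu: L.
The penult (syllable 8, fli:) is light, so stress falls on the antepenult (syllable 7, flu:).
Primary stress: syllable 7 → pa.ret.ru:k.fa.sen.du:.ˈflu:.fli:.mu:.

7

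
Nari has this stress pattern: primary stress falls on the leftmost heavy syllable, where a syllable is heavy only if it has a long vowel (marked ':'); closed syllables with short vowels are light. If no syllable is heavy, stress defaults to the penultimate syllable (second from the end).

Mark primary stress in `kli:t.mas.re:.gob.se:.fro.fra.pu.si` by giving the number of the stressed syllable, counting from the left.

Weights: 1 kli:t H, 2 mas L, 3 re: H, 4 gob L, 5 se: H, 6 fro L, 7 fra L, 8 pu L, 9 si L.
Heavy syllables in the domain: 1, 3, 5. The leftmost is syllable 1 (kli:t).
Primary stress: syllable 1 → ˈkli:t.mas.re:.gob.se:.fro.fra.pu.si.

1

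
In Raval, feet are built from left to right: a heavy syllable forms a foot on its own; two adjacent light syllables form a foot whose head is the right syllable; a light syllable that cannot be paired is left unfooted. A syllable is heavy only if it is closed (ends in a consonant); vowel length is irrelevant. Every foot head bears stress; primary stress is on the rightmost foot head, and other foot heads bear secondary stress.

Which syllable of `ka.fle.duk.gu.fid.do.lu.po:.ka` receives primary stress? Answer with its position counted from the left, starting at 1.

9

Weights: 1 ka L, 2 fle L, 3 duk H, 4 gu L, 5 fid H, 6 do L, 7 lu L, 8 po: L, 9 ka L.
Parse left to right (heavy = foot alone; LL = one foot; stranded L unfooted): (ka.ˈfle) (ˈduk) gu (ˈfid) (do.ˈlu) (po:.ˈka).
Foot heads: 2, 3, 5, 7, 9.
Primary stress on the rightmost head = syllable 9.
Primary stress: syllable 9 → ka.fle.duk.gu.fid.do.lu.po:.ˈka.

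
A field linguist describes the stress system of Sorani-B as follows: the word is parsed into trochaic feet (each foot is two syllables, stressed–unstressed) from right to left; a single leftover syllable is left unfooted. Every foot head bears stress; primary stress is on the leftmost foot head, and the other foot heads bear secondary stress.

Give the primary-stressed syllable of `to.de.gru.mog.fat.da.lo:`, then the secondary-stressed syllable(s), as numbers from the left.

Parse right to left into trochaic (ˈσσ) feet: to (ˈde.gru) (ˈmog.fat) (ˈda.lo:). Syllable 1 is left unfooted.
Foot heads (stressed positions): 2, 4, 6.
End Rule Leftmost: primary stress on the leftmost head = syllable 2.
Secondary stress on 4, 6: to.ˈde.gru.ˌmog.fat.ˌda.lo:.

primary 2, secondary 4, 6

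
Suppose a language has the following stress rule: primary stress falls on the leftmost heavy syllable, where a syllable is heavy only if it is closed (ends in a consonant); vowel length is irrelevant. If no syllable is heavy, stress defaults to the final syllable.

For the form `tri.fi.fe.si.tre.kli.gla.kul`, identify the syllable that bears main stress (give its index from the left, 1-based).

Weights: 1 tri L, 2 fi L, 3 fe L, 4 si L, 5 tre L, 6 kli L, 7 gla L, 8 kul H.
Heavy syllables in the domain: 8. The leftmost is syllable 8 (kul).
Primary stress: syllable 8 → tri.fi.fe.si.tre.kli.gla.ˈkul.

8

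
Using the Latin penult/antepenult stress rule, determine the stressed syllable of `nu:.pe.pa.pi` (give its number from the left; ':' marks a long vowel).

2

Classical Latin: stress the penult if heavy (long vowel or closed), else the antepenult.
Weights: 2 pe L, 3 pa L, 4 pi L.
The penult (syllable 3, pa) is light, so stress falls on the antepenult (syllable 2, pe).
Stress on syllable 2: nu:.ˈpe.pa.pi.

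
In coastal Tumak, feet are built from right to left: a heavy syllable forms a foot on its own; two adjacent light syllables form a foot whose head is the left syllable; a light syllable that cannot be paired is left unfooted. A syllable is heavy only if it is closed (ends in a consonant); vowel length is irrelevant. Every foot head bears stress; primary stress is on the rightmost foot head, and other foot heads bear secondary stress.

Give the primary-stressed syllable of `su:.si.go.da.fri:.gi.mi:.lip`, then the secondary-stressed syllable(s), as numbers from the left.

primary 8, secondary 2, 4, 6

Weights: 1 su: L, 2 si L, 3 go L, 4 da L, 5 fri: L, 6 gi L, 7 mi: L, 8 lip H.
Parse right to left (heavy = foot alone; LL = one foot; stranded L unfooted): su: (ˈsi.go) (ˈda.fri:) (ˈgi.mi:) (ˈlip).
Foot heads: 2, 4, 6, 8.
Primary stress on the rightmost head = syllable 8.
Secondary stress on 2, 4, 6: su:.ˌsi.go.ˌda.fri:.ˌgi.mi:.ˈlip.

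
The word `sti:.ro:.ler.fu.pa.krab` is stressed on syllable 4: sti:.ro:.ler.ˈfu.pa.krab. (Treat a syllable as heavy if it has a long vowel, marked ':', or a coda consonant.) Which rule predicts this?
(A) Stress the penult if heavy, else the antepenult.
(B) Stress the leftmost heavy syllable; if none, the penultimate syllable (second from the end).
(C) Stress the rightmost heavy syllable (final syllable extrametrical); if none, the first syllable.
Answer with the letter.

Rule A → syllable 4 ✓.
Rule B → syllable 1 (observed: 4).
Rule C → syllable 3 (observed: 4).

A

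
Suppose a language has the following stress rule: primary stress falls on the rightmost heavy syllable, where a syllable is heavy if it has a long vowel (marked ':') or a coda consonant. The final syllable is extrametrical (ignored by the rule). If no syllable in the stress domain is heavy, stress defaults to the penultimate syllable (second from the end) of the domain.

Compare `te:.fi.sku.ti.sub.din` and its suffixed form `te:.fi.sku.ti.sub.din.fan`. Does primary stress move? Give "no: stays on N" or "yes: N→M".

yes: 5→6

Base `te:.fi.sku.ti.sub.din` (6 syllables):
  The final syllable (6, din) is extrametrical; the stress domain is syllables 1–5.
  Weights: 1 te: H, 2 fi L, 3 sku L, 4 ti L, 5 sub H.
  Heavy syllables in the domain: 1, 5. The rightmost is syllable 5 (sub).
  → primary stress on syllable 5.
Suffixed `te:.fi.sku.ti.sub.din.fan` (7 syllables):
  The final syllable (7, fan) is extrametrical; the stress domain is syllables 1–6.
  Weights: 1 te: H, 2 fi L, 3 sku L, 4 ti L, 5 sub H, 6 din H.
  Heavy syllables in the domain: 1, 5, 6. The rightmost is syllable 6 (din).
  → primary stress on syllable 6.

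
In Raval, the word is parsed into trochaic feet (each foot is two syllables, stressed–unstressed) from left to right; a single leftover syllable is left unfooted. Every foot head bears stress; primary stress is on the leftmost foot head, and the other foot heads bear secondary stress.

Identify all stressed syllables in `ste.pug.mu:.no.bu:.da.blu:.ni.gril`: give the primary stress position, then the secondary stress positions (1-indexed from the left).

primary 1, secondary 3, 5, 7

Parse left to right into trochaic (ˈσσ) feet: (ˈste.pug) (ˈmu:.no) (ˈbu:.da) (ˈblu:.ni) gril. Syllable 9 is left unfooted.
Foot heads (stressed positions): 1, 3, 5, 7.
End Rule Leftmost: primary stress on the leftmost head = syllable 1.
Secondary stress on 3, 5, 7: ˈste.pug.ˌmu:.no.ˌbu:.da.ˌblu:.ni.gril.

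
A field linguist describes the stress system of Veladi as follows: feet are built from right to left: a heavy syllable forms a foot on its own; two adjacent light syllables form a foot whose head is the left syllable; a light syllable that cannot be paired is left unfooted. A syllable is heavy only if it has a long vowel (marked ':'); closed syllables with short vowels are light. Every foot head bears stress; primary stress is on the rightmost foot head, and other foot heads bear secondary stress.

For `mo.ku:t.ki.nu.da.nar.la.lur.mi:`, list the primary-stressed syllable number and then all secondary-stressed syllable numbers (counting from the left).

Weights: 1 mo L, 2 ku:t H, 3 ki L, 4 nu L, 5 da L, 6 nar L, 7 la L, 8 lur L, 9 mi: H.
Parse right to left (heavy = foot alone; LL = one foot; stranded L unfooted): mo (ˈku:t) (ˈki.nu) (ˈda.nar) (ˈla.lur) (ˈmi:).
Foot heads: 2, 3, 5, 7, 9.
Primary stress on the rightmost head = syllable 9.
Secondary stress on 2, 3, 5, 7: mo.ˌku:t.ˌki.nu.ˌda.nar.ˌla.lur.ˈmi:.

primary 9, secondary 2, 3, 5, 7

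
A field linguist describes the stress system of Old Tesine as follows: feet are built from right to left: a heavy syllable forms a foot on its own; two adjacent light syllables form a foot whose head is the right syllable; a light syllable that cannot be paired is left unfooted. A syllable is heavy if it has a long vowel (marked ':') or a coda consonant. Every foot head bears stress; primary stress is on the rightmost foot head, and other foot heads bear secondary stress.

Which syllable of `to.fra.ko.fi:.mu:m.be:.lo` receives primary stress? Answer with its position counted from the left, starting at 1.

6

Weights: 1 to L, 2 fra L, 3 ko L, 4 fi: H, 5 mu:m H, 6 be: H, 7 lo L.
Parse right to left (heavy = foot alone; LL = one foot; stranded L unfooted): to (fra.ˈko) (ˈfi:) (ˈmu:m) (ˈbe:) lo.
Foot heads: 3, 4, 5, 6.
Primary stress on the rightmost head = syllable 6.
Primary stress: syllable 6 → to.fra.ko.fi:.mu:m.ˈbe:.lo.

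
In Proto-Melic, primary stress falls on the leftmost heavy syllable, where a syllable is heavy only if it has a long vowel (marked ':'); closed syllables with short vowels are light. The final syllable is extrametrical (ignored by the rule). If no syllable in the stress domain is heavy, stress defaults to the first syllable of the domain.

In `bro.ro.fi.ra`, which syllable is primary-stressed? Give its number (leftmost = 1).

The final syllable (4, ra) is extrametrical; the stress domain is syllables 1–3.
Weights: 1 bro L, 2 ro L, 3 fi L.
No heavy syllable in the domain; default to the first syllable of the domain = syllable 1.
Primary stress: syllable 1 → ˈbro.ro.fi.ra.

1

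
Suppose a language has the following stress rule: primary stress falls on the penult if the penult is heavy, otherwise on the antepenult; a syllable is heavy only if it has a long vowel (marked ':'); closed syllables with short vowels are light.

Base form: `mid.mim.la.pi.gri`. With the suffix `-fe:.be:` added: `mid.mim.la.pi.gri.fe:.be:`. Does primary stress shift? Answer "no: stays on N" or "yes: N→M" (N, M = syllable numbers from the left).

yes: 3→6

Base `mid.mim.la.pi.gri` (5 syllables):
  Weights: 3 la L, 4 pi L, 5 gri L.
  The penult (syllable 4, pi) is light, so stress falls on the antepenult (syllable 3, la).
  → primary stress on syllable 3.
Suffixed `mid.mim.la.pi.gri.fe:.be:` (7 syllables):
  Weights: 5 gri L, 6 fe: H, 7 be: H.
  The penult (syllable 6, fe:) is heavy, so it takes stress.
  → primary stress on syllable 6.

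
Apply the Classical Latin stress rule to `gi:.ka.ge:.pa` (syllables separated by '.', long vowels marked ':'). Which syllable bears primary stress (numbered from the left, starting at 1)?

Classical Latin: stress the penult if heavy (long vowel or closed), else the antepenult.
Weights: 2 ka L, 3 ge: H, 4 pa L.
The penult (syllable 3, ge:) is heavy, so it takes stress.
Stress on syllable 3: gi:.ka.ˈge:.pa.

3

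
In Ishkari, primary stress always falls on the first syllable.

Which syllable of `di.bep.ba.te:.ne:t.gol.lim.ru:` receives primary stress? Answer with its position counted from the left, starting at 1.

The word has 8 syllables; the first syllable is syllable 1 (di).
Primary stress: syllable 1 → ˈdi.bep.ba.te:.ne:t.gol.lim.ru:.

1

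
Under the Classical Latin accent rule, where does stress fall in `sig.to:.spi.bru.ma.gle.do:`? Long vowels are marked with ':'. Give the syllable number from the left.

5

Classical Latin: stress the penult if heavy (long vowel or closed), else the antepenult.
Weights: 5 ma L, 6 gle L, 7 do: H.
The penult (syllable 6, gle) is light, so stress falls on the antepenult (syllable 5, ma).
Stress on syllable 5: sig.to:.spi.bru.ˈma.gle.do:.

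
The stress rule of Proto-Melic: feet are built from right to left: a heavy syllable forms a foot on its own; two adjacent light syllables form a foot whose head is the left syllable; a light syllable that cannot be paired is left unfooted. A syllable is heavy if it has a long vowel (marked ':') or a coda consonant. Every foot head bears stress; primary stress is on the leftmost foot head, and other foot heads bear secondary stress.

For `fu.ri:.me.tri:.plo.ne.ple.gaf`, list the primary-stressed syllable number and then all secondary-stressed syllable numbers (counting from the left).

primary 2, secondary 4, 6, 8

Weights: 1 fu L, 2 ri: H, 3 me L, 4 tri: H, 5 plo L, 6 ne L, 7 ple L, 8 gaf H.
Parse right to left (heavy = foot alone; LL = one foot; stranded L unfooted): fu (ˈri:) me (ˈtri:) plo (ˈne.ple) (ˈgaf).
Foot heads: 2, 4, 6, 8.
Primary stress on the leftmost head = syllable 2.
Secondary stress on 4, 6, 8: fu.ˈri:.me.ˌtri:.plo.ˌne.ple.ˌgaf.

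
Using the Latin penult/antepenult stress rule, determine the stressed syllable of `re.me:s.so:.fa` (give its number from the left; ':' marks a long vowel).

3

Classical Latin: stress the penult if heavy (long vowel or closed), else the antepenult.
Weights: 2 me:s H, 3 so: H, 4 fa L.
The penult (syllable 3, so:) is heavy, so it takes stress.
Stress on syllable 3: re.me:s.ˈso:.fa.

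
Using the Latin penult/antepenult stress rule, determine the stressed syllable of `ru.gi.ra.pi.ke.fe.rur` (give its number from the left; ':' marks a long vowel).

Classical Latin: stress the penult if heavy (long vowel or closed), else the antepenult.
Weights: 5 ke L, 6 fe L, 7 rur H.
The penult (syllable 6, fe) is light, so stress falls on the antepenult (syllable 5, ke).
Stress on syllable 5: ru.gi.ra.pi.ˈke.fe.rur.

5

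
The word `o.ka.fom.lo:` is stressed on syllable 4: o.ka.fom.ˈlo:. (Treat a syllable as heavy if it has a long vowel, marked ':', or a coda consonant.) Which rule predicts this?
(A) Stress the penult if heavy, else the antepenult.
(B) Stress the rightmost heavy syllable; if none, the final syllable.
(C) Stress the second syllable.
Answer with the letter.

B

Rule A → syllable 3 (observed: 4).
Rule B → syllable 4 ✓.
Rule C → syllable 2 (observed: 4).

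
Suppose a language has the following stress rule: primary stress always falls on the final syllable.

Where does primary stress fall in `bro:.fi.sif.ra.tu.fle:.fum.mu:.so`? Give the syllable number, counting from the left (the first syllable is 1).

9

The word has 9 syllables; the final syllable is syllable 9 (so).
Primary stress: syllable 9 → bro:.fi.sif.ra.tu.fle:.fum.mu:.ˈso.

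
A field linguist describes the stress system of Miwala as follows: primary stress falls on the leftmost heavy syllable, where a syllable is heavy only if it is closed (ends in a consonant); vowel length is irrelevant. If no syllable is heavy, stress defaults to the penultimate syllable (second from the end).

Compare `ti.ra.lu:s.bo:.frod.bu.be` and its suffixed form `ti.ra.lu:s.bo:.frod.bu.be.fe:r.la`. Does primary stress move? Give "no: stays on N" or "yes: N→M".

Base `ti.ra.lu:s.bo:.frod.bu.be` (7 syllables):
  Weights: 1 ti L, 2 ra L, 3 lu:s H, 4 bo: L, 5 frod H, 6 bu L, 7 be L.
  Heavy syllables in the domain: 3, 5. The leftmost is syllable 3 (lu:s).
  → primary stress on syllable 3.
Suffixed `ti.ra.lu:s.bo:.frod.bu.be.fe:r.la` (9 syllables):
  Weights: 1 ti L, 2 ra L, 3 lu:s H, 4 bo: L, 5 frod H, 6 bu L, 7 be L, 8 fe:r H, 9 la L.
  Heavy syllables in the domain: 3, 5, 8. The leftmost is syllable 3 (lu:s).
  → primary stress on syllable 3.

no: stays on 3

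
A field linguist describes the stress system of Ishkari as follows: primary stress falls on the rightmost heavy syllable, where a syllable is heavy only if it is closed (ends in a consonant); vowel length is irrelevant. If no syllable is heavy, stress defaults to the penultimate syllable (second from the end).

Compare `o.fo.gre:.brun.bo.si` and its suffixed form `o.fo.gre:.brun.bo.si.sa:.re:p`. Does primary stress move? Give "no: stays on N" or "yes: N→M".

yes: 4→8

Base `o.fo.gre:.brun.bo.si` (6 syllables):
  Weights: 1 o L, 2 fo L, 3 gre: L, 4 brun H, 5 bo L, 6 si L.
  Heavy syllables in the domain: 4. The rightmost is syllable 4 (brun).
  → primary stress on syllable 4.
Suffixed `o.fo.gre:.brun.bo.si.sa:.re:p` (8 syllables):
  Weights: 1 o L, 2 fo L, 3 gre: L, 4 brun H, 5 bo L, 6 si L, 7 sa: L, 8 re:p H.
  Heavy syllables in the domain: 4, 8. The rightmost is syllable 8 (re:p).
  → primary stress on syllable 8.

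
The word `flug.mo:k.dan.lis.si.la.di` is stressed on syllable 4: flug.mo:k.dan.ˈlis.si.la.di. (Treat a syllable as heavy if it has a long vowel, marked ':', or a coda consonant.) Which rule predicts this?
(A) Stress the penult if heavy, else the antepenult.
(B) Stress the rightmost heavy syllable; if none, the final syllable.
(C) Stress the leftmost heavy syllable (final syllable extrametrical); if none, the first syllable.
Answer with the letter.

Rule A → syllable 5 (observed: 4).
Rule B → syllable 4 ✓.
Rule C → syllable 1 (observed: 4).

B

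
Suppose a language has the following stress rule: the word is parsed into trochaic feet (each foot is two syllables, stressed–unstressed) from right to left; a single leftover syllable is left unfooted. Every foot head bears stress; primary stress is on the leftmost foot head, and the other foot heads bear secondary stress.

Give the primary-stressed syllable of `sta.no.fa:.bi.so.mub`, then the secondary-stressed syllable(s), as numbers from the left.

primary 1, secondary 3, 5

Parse right to left into trochaic (ˈσσ) feet: (ˈsta.no) (ˈfa:.bi) (ˈso.mub).
Foot heads (stressed positions): 1, 3, 5.
End Rule Leftmost: primary stress on the leftmost head = syllable 1.
Secondary stress on 3, 5: ˈsta.no.ˌfa:.bi.ˌso.mub.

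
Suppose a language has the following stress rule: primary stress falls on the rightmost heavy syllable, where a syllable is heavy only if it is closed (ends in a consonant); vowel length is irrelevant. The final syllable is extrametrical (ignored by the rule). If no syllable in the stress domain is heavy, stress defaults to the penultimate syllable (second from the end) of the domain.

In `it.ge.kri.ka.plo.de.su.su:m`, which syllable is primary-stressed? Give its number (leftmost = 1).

The final syllable (8, su:m) is extrametrical; the stress domain is syllables 1–7.
Weights: 1 it H, 2 ge L, 3 kri L, 4 ka L, 5 plo L, 6 de L, 7 su L.
Heavy syllables in the domain: 1. The rightmost is syllable 1 (it).
Primary stress: syllable 1 → ˈit.ge.kri.ka.plo.de.su.su:m.

1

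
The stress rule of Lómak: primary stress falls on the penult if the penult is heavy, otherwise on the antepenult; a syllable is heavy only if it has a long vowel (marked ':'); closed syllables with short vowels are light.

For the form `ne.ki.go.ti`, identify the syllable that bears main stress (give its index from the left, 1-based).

Weights: 2 ki L, 3 go L, 4 ti L.
The penult (syllable 3, go) is light, so stress falls on the antepenult (syllable 2, ki).
Primary stress: syllable 2 → ne.ˈki.go.ti.

2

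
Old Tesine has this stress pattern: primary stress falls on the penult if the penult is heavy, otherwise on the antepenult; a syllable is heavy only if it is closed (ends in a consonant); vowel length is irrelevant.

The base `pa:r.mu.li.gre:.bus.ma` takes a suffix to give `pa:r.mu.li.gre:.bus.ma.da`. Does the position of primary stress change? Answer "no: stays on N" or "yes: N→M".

no: stays on 5

Base `pa:r.mu.li.gre:.bus.ma` (6 syllables):
  Weights: 4 gre: L, 5 bus H, 6 ma L.
  The penult (syllable 5, bus) is heavy, so it takes stress.
  → primary stress on syllable 5.
Suffixed `pa:r.mu.li.gre:.bus.ma.da` (7 syllables):
  Weights: 5 bus H, 6 ma L, 7 da L.
  The penult (syllable 6, ma) is light, so stress falls on the antepenult (syllable 5, bus).
  → primary stress on syllable 5.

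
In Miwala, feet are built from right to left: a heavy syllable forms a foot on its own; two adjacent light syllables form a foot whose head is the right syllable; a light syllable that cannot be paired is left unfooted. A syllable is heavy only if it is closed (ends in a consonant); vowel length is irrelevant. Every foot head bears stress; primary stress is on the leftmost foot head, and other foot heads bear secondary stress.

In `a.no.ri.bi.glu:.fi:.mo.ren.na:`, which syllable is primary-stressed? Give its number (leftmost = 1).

Weights: 1 a L, 2 no L, 3 ri L, 4 bi L, 5 glu: L, 6 fi: L, 7 mo L, 8 ren H, 9 na: L.
Parse right to left (heavy = foot alone; LL = one foot; stranded L unfooted): a (no.ˈri) (bi.ˈglu:) (fi:.ˈmo) (ˈren) na:.
Foot heads: 3, 5, 7, 8.
Primary stress on the leftmost head = syllable 3.
Primary stress: syllable 3 → a.no.ˈri.bi.glu:.fi:.mo.ren.na:.

3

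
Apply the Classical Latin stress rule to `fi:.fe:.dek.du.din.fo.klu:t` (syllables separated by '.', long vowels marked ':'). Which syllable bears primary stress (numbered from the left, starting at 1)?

5

Classical Latin: stress the penult if heavy (long vowel or closed), else the antepenult.
Weights: 5 din H, 6 fo L, 7 klu:t H.
The penult (syllable 6, fo) is light, so stress falls on the antepenult (syllable 5, din).
Stress on syllable 5: fi:.fe:.dek.du.ˈdin.fo.klu:t.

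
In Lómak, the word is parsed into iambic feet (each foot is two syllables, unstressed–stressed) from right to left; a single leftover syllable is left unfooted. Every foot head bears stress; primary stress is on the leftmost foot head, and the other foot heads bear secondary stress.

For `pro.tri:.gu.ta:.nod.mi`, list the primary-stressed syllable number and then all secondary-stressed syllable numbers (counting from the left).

primary 2, secondary 4, 6

Parse right to left into iambic (σˈσ) feet: (pro.ˈtri:) (gu.ˈta:) (nod.ˈmi).
Foot heads (stressed positions): 2, 4, 6.
End Rule Leftmost: primary stress on the leftmost head = syllable 2.
Secondary stress on 4, 6: pro.ˈtri:.gu.ˌta:.nod.ˌmi.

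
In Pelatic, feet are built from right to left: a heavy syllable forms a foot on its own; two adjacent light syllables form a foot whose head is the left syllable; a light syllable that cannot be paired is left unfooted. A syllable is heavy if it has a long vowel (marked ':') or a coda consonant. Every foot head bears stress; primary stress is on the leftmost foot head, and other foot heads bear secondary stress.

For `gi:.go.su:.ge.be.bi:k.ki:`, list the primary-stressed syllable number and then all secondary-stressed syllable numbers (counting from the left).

primary 1, secondary 3, 4, 6, 7

Weights: 1 gi: H, 2 go L, 3 su: H, 4 ge L, 5 be L, 6 bi:k H, 7 ki: H.
Parse right to left (heavy = foot alone; LL = one foot; stranded L unfooted): (ˈgi:) go (ˈsu:) (ˈge.be) (ˈbi:k) (ˈki:).
Foot heads: 1, 3, 4, 6, 7.
Primary stress on the leftmost head = syllable 1.
Secondary stress on 3, 4, 6, 7: ˈgi:.go.ˌsu:.ˌge.be.ˌbi:k.ˌki:.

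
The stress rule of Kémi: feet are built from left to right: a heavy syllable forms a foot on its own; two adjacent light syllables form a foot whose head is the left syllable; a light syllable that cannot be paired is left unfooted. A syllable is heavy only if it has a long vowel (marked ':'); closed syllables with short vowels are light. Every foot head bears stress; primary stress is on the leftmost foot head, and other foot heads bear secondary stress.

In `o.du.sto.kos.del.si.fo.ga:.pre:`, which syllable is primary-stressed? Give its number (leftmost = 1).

1

Weights: 1 o L, 2 du L, 3 sto L, 4 kos L, 5 del L, 6 si L, 7 fo L, 8 ga: H, 9 pre: H.
Parse left to right (heavy = foot alone; LL = one foot; stranded L unfooted): (ˈo.du) (ˈsto.kos) (ˈdel.si) fo (ˈga:) (ˈpre:).
Foot heads: 1, 3, 5, 8, 9.
Primary stress on the leftmost head = syllable 1.
Primary stress: syllable 1 → ˈo.du.sto.kos.del.si.fo.ga:.pre:.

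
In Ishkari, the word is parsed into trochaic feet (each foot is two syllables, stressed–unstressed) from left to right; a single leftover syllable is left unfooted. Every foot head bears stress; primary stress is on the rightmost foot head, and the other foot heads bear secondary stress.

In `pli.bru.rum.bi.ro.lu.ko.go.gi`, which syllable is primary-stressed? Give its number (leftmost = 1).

Parse left to right into trochaic (ˈσσ) feet: (ˈpli.bru) (ˈrum.bi) (ˈro.lu) (ˈko.go) gi. Syllable 9 is left unfooted.
Foot heads (stressed positions): 1, 3, 5, 7.
End Rule Rightmost: primary stress on the rightmost head = syllable 7.
Primary stress: syllable 7 → pli.bru.rum.bi.ro.lu.ˈko.go.gi.

7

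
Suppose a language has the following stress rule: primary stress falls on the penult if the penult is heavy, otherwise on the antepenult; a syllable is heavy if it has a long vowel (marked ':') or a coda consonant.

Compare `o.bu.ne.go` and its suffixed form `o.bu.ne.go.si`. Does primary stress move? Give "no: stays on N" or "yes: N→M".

yes: 2→3

Base `o.bu.ne.go` (4 syllables):
  Weights: 2 bu L, 3 ne L, 4 go L.
  The penult (syllable 3, ne) is light, so stress falls on the antepenult (syllable 2, bu).
  → primary stress on syllable 2.
Suffixed `o.bu.ne.go.si` (5 syllables):
  Weights: 3 ne L, 4 go L, 5 si L.
  The penult (syllable 4, go) is light, so stress falls on the antepenult (syllable 3, ne).
  → primary stress on syllable 3.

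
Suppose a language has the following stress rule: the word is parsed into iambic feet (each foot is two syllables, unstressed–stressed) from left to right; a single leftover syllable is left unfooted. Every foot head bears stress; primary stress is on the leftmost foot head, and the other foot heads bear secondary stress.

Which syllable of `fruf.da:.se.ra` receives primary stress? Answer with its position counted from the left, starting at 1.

Parse left to right into iambic (σˈσ) feet: (fruf.ˈda:) (se.ˈra).
Foot heads (stressed positions): 2, 4.
End Rule Leftmost: primary stress on the leftmost head = syllable 2.
Primary stress: syllable 2 → fruf.ˈda:.se.ra.

2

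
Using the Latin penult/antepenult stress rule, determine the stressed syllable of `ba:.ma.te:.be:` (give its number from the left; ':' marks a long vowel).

3

Classical Latin: stress the penult if heavy (long vowel or closed), else the antepenult.
Weights: 2 ma L, 3 te: H, 4 be: H.
The penult (syllable 3, te:) is heavy, so it takes stress.
Stress on syllable 3: ba:.ma.ˈte:.be:.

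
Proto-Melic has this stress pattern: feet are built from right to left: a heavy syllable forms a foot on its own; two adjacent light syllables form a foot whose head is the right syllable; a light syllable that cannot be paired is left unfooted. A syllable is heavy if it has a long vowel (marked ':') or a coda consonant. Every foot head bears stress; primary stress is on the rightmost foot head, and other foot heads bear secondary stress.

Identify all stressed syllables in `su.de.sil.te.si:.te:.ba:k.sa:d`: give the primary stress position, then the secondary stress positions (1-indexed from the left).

Weights: 1 su L, 2 de L, 3 sil H, 4 te L, 5 si: H, 6 te: H, 7 ba:k H, 8 sa:d H.
Parse right to left (heavy = foot alone; LL = one foot; stranded L unfooted): (su.ˈde) (ˈsil) te (ˈsi:) (ˈte:) (ˈba:k) (ˈsa:d).
Foot heads: 2, 3, 5, 6, 7, 8.
Primary stress on the rightmost head = syllable 8.
Secondary stress on 2, 3, 5, 6, 7: su.ˌde.ˌsil.te.ˌsi:.ˌte:.ˌba:k.ˈsa:d.

primary 8, secondary 2, 3, 5, 6, 7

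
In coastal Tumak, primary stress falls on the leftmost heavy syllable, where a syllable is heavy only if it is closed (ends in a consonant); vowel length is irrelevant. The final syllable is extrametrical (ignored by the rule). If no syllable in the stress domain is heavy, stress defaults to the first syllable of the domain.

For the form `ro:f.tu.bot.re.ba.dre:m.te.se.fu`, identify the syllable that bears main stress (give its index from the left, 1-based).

The final syllable (9, fu) is extrametrical; the stress domain is syllables 1–8.
Weights: 1 ro:f H, 2 tu L, 3 bot H, 4 re L, 5 ba L, 6 dre:m H, 7 te L, 8 se L.
Heavy syllables in the domain: 1, 3, 6. The leftmost is syllable 1 (ro:f).
Primary stress: syllable 1 → ˈro:f.tu.bot.re.ba.dre:m.te.se.fu.

1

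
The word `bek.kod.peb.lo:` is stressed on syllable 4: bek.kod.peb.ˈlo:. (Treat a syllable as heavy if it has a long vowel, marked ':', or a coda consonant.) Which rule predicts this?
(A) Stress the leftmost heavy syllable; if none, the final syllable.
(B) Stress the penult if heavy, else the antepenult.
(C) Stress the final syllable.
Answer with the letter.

Rule A → syllable 1 (observed: 4).
Rule B → syllable 3 (observed: 4).
Rule C → syllable 4 ✓.

C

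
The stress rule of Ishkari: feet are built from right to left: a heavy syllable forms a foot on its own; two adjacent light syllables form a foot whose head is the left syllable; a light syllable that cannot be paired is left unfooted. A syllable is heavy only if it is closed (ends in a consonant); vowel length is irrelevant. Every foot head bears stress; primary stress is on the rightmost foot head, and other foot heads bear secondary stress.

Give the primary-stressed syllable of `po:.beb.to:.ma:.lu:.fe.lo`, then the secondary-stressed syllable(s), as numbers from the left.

primary 6, secondary 2, 4

Weights: 1 po: L, 2 beb H, 3 to: L, 4 ma: L, 5 lu: L, 6 fe L, 7 lo L.
Parse right to left (heavy = foot alone; LL = one foot; stranded L unfooted): po: (ˈbeb) to: (ˈma:.lu:) (ˈfe.lo).
Foot heads: 2, 4, 6.
Primary stress on the rightmost head = syllable 6.
Secondary stress on 2, 4: po:.ˌbeb.to:.ˌma:.lu:.ˈfe.lo.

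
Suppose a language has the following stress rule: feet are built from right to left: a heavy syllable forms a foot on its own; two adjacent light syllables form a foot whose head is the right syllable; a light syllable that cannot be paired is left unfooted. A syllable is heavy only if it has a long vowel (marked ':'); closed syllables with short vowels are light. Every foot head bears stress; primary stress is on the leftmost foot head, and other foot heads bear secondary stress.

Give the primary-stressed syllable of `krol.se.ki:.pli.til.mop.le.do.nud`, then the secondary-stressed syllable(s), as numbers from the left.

Weights: 1 krol L, 2 se L, 3 ki: H, 4 pli L, 5 til L, 6 mop L, 7 le L, 8 do L, 9 nud L.
Parse right to left (heavy = foot alone; LL = one foot; stranded L unfooted): (krol.ˈse) (ˈki:) (pli.ˈtil) (mop.ˈle) (do.ˈnud).
Foot heads: 2, 3, 5, 7, 9.
Primary stress on the leftmost head = syllable 2.
Secondary stress on 3, 5, 7, 9: krol.ˈse.ˌki:.pli.ˌtil.mop.ˌle.do.ˌnud.

primary 2, secondary 3, 5, 7, 9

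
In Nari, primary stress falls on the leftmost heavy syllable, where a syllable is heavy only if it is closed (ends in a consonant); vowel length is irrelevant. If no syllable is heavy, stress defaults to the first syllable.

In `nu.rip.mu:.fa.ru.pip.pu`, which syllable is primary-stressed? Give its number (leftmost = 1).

2

Weights: 1 nu L, 2 rip H, 3 mu: L, 4 fa L, 5 ru L, 6 pip H, 7 pu L.
Heavy syllables in the domain: 2, 6. The leftmost is syllable 2 (rip).
Primary stress: syllable 2 → nu.ˈrip.mu:.fa.ru.pip.pu.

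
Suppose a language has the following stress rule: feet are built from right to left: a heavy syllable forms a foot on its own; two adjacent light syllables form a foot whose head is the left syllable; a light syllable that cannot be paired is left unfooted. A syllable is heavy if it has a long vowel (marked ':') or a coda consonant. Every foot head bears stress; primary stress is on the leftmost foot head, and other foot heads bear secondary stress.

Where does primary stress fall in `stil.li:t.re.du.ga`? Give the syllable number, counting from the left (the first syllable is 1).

1

Weights: 1 stil H, 2 li:t H, 3 re L, 4 du L, 5 ga L.
Parse right to left (heavy = foot alone; LL = one foot; stranded L unfooted): (ˈstil) (ˈli:t) re (ˈdu.ga).
Foot heads: 1, 2, 4.
Primary stress on the leftmost head = syllable 1.
Primary stress: syllable 1 → ˈstil.li:t.re.du.ga.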